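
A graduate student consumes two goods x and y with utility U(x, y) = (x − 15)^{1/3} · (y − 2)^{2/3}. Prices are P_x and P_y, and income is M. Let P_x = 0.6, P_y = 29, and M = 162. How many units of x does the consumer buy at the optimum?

Let x' = x−15, y' = y−2. MRS = (1/2)·y'/x' = P_x/P_y.
After buying the subsistence bundle (15, 2), a share 1/3 of the remaining income goes to x: x* = 15 + 1/3·(M − 15P_x − 2P_y)/P_x.
Discretionary income = 162 − 15·0.6 − 2·29 = 95; x* = 15 + 1/3·95/0.6 = 67.7778.

x* = 67.7778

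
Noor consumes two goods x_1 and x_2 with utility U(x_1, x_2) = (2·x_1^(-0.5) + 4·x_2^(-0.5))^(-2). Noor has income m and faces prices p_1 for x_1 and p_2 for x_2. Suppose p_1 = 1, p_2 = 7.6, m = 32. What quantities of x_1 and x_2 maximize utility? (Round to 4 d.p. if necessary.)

MU_x_1 ∝ 2·x_1^(-1.5), MU_x_2 ∝ 4·x_2^(-1.5), so MRS = (1/2)·(x_2/x_1)^(1.5) = p_1/p_2.
Hence x_2/x_1 = (2·p_1/p_2)^(1/(1.5)), i.e. raised to the 2/3 power.
Substitute x_2 = (x_2/x_1)·x_1 into the budget: x_1* = m/(p_1 + p_2·(x_2/x_1)).
Numerically x_2/x_1 = 0.410655, so x_1* = 32/(1 + 7.6·0.410655) = 7.7651 and x_2* = 0.410655·7.7651 = 3.1888.

x_1* = 7.7651, x_2* = 3.1888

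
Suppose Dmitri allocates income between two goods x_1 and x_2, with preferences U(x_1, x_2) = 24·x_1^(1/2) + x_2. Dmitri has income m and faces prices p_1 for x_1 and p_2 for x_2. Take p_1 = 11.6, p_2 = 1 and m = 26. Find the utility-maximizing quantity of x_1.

Plugging in: x_1* = (12·1/11.6)² = 1.0702.

x_1* = 1.0702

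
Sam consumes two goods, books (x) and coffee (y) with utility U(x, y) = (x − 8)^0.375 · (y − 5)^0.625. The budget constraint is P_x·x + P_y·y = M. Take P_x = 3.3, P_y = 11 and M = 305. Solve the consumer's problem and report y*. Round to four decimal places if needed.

y* = 17.7045

MRS = (3/5)·(y−5)/(x−8). Tangency with P_x/P_y gives y−5 = (5/3)·(P_x/P_y)·(x−8).
After buying the subsistence bundle (8, 5), a share 0.375 of the remaining income goes to x: x* = 8 + 0.375·(M − 8P_x − 5P_y)/P_x.
Discretionary income = 305 − 8·3.3 − 5·11 = 223.6; y* = 5 + 0.625·223.6/11 = 17.7045.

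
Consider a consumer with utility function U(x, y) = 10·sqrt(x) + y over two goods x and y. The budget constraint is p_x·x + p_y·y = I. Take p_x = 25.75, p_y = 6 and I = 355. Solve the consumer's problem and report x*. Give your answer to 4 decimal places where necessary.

Solve: √x = 5·p_y/p_x, so x*(p_x,p_y) = (5·p_y/p_x)², and y* = (I − p_x·x*)/p_y.
Plugging in: x* = (5·6/25.75)² = 1.3573.

x* = 1.3573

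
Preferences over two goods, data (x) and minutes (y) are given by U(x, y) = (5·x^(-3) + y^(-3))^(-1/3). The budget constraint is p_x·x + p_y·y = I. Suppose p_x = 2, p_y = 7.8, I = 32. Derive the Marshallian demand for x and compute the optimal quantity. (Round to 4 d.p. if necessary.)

With the ratio pinned down, the budget gives x* = I/(p_x + p_y·(y/x)) and y* = (y/x)·x*.
Numerically y/x = 0.475873, so x* = 32/(2 + 7.8·0.475873) = 5.6024.

x* = 5.6024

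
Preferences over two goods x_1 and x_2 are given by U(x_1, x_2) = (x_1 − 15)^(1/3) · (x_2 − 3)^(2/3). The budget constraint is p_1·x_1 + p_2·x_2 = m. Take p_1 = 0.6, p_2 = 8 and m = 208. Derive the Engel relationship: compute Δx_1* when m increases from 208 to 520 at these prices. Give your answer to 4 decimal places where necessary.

Let x_1' = x_1−15, x_2' = x_2−3. MRS = (1/2)·x_2'/x_1' = p_1/p_2.
After buying the subsistence bundle (15, 3), a share 1/3 of the remaining income goes to x_1: x_1* = 15 + 1/3·(m − 15p_1 − 3p_2)/p_1.
Discretionary income = 208 − 15·0.6 − 3·8 = 175; x_1* = 15 + 1/3·175/0.6 = 112.2222.
At m' = 520: x_1* = 285.5556. Change: 285.5556 − 112.2222 = 173.3333.

Δx_1* = 173.3333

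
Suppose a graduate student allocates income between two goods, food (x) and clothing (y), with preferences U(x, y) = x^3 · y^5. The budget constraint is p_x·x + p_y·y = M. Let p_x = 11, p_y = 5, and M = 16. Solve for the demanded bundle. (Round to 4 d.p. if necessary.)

Tangency: MRS = (3/5)·y/x = p_x/p_y.
Rearranging, p_y·y = (5/3)·p_x·x. Substituting into the budget gives p_x·x·(1 + (5/3)) = M.
Demand: x*(p_x,p_y,M) = 0.375·M/p_x and y* = 0.625·M/p_y.
At p_x=11, p_y=5, M=16: x* = 0.375·16/11 = 0.5455, y* = 2.

x* = 0.5455, y* = 2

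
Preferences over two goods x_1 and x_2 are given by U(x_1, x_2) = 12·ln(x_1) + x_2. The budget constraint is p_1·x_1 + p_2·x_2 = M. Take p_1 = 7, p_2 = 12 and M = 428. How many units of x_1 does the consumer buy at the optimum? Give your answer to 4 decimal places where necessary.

x_1* = 20.5714

Set MRS = p_1/p_2: (12/x_1)/1 = p_1/p_2.
So x_1*(p_1,p_2) = 12·p_2/p_1, independent of income; and x_2* = (M − 12·p_2)/p_2.
At the given prices: x_1* = 12·12/7 = 20.5714.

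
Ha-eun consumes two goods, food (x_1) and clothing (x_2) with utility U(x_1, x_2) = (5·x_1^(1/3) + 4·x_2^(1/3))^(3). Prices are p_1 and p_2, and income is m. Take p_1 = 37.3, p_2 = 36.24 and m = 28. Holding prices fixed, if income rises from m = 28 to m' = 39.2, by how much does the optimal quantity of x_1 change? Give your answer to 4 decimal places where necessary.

Δx_1* = 0.174

MRS = MU_x_1/MU_x_2 = (5/4)·(x_2/x_1)^(2/3). Set equal to p_1/p_2.
Solve for the ratio: x_2/x_1 = [(4/5)·p_1/p_2]^(1.5).
Substitute x_2 = (x_2/x_1)·x_1 into the budget: x_1* = m/(p_1 + p_2·(x_2/x_1)).
Numerically x_2/x_1 = 0.747164, so x_1* = 28/(37.3 + 36.24·0.747164) = 0.4349.
At m' = 39.2: x_1* = 0.6089. Change: 0.6089 − 0.4349 = 0.174.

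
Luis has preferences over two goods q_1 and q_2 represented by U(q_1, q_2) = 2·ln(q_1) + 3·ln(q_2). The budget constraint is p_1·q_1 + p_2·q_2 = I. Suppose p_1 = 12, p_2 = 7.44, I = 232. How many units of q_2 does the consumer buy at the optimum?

q_2* = 18.7097

Demand: q_1*(p_1,p_2,I) = 0.4·I/p_1 and q_2* = 0.6·I/p_2.
At p_1=12, p_2=7.44, I=232: q_2* = 0.6·232/7.44 = 18.7097.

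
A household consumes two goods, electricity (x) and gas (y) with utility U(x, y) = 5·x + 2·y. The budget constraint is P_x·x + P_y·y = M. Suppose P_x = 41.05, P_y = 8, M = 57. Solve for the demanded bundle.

Numerically: x* = 0, y* = 7.125.

x* = 0, y* = 7.125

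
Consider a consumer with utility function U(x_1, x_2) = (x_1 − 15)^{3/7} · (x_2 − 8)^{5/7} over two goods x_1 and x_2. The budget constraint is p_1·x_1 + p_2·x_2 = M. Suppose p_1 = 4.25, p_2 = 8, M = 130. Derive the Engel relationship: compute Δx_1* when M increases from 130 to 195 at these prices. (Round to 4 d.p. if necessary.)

Δx_1* = 5.7353

MRS = (3/5)·(x_2−8)/(x_1−15). Tangency with p_1/p_2 gives x_2−8 = (5/3)·(p_1/p_2)·(x_1−15).
Substituting into the budget: x_1* = 15 + 0.375·(M − 15·p_1 − 8·p_2)/p_1, and x_2* = 8 + 0.625·(…)/p_2.
Discretionary income = 130 − 15·4.25 − 8·8 = 2.25; x_1* = 15 + 0.375·2.25/4.25 = 15.1985.
At M' = 195: x_1* = 20.9338. Change: 20.9338 − 15.1985 = 5.7353.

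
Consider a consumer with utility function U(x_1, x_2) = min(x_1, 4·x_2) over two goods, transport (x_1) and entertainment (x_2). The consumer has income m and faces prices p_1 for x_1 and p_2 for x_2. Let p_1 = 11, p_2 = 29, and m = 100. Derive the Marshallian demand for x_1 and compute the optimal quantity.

Leontief preferences: the optimum is at the kink where x_1/4 = x_2/1, i.e. x_2 = (1/4)·x_1.
Budget: p_1·x_1 + p_2·(1/4)·x_1 = m, so (4·p_1 + p_2)·x_1 = 4·m.
Demand: x_1*(p_1,p_2,m) = 4·m/(4·p_1 + p_2), x_2* = m/(4·p_1 + p_2).
Here 4·11 + 29 = 73, giving x_1* = 5.4795.

x_1* = 5.4795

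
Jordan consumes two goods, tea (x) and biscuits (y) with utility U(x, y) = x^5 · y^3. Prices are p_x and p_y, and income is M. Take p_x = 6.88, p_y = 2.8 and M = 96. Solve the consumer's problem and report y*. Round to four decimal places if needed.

Demand: x*(p_x,p_y,M) = 0.625·M/p_x and y* = 0.375·M/p_y.
At p_x=6.88, p_y=2.8, M=96: y* = 0.375·96/2.8 = 12.8571.

y* = 12.8571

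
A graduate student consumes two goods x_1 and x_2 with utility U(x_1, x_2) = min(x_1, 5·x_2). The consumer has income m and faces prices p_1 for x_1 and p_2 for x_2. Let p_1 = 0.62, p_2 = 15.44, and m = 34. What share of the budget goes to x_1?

Leontief preferences: the optimum is at the kink where x_1/5 = x_2/1, i.e. x_2 = (1/5)·x_1.
Budget: p_1·x_1 + p_2·(1/5)·x_1 = m, so (5·p_1 + p_2)·x_1 = 5·m.
Demand: x_1*(p_1,p_2,m) = 5·m/(5·p_1 + p_2), x_2* = m/(5·p_1 + p_2).
Here 5·0.62 + 15.44 = 18.54, giving x_1* = 9.1694 and x_2* = 1.8339.
Expenditure on x_1: 0.62·9.1694 = 5.685; share = 0.1672.

share on x_1 = 0.1672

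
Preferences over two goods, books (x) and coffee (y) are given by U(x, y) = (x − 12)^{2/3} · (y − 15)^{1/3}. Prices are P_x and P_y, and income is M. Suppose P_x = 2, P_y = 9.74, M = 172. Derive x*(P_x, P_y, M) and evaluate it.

x* = 12.6333

MRS = 2·(y−15)/(x−12). Tangency with P_x/P_y gives y−15 = (1/2)·(P_x/P_y)·(x−12).
Substituting into the budget: x* = 12 + 2/3·(M − 12·P_x − 15·P_y)/P_x, and y* = 15 + 1/3·(…)/P_y.
Discretionary income = 172 − 12·2 − 15·9.74 = 1.9; x* = 12 + 2/3·1.9/2 = 12.6333.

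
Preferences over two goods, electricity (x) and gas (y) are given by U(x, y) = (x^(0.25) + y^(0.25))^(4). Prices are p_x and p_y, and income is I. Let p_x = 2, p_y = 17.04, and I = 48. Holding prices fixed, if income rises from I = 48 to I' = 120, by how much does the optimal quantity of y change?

Δy* = 1.3888

MRS = MU_x/MU_y = (y/x)^(0.75). Set equal to p_x/p_y.
Hence y/x = (p_x/p_y)^(1/(0.75)), i.e. raised to the 4/3 power.
With the ratio pinned down, the budget gives x* = I/(p_x + p_y·(y/x)) and y* = (y/x)·x*.
Numerically y/x = 0.057466, so x* = 48/(2 + 17.04·0.057466) = 16.1116 and y* = 0.057466·16.1116 = 0.9259.
At I' = 120: y* = 2.3147. Change: 2.3147 − 0.9259 = 1.3888.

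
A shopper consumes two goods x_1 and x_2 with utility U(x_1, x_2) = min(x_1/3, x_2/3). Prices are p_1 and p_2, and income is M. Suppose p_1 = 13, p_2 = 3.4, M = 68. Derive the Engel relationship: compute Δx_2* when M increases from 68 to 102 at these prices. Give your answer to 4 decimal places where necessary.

Δx_2* = 2.0732

Leontief preferences: the optimum is at the kink where x_1/3 = x_2/3, i.e. x_2 = x_1.
Budget: p_1·x_1 + p_2·x_1 = M, so (3·p_1 + 3·p_2)·x_1 = 3·M.
Demand: x_1*(p_1,p_2,M) = 3·M/(3·p_1 + 3·p_2), x_2* = 3·M/(3·p_1 + 3·p_2).
Here 3·13 + 3·3.4 = 49.2, giving x_2* = 4.1463.
At M' = 102: x_2* = 6.2195. Change: 6.2195 − 4.1463 = 2.0732.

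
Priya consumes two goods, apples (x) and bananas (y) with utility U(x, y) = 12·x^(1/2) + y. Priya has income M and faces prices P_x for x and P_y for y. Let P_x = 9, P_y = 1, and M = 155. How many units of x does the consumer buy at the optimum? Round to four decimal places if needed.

MU_x = 6/√x, MU_y = 1. Tangency: 6/√x = P_x/P_y.
Solve: √x = 6·P_y/P_x, so x*(P_x,P_y) = (6·P_y/P_x)², and y* = (M − P_x·x*)/P_y.
Plugging in: x* = (6·1/9)² = 0.4444.

x* = 0.4444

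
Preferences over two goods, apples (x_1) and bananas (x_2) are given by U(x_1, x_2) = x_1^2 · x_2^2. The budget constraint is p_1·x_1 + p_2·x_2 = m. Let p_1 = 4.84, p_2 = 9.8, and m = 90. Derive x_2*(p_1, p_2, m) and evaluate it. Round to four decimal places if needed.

Tangency: MRS = x_2/x_1 = p_1/p_2.
Rearranging, p_2·x_2 = p_1·x_1. Substituting into the budget gives p_1·x_1·(1 + 1) = m.
Demand: x_1*(p_1,p_2,m) = 0.5·m/p_1 and x_2* = 0.5·m/p_2.
At p_1=4.84, p_2=9.8, m=90: x_2* = 0.5·90/9.8 = 4.5918.

x_2* = 4.5918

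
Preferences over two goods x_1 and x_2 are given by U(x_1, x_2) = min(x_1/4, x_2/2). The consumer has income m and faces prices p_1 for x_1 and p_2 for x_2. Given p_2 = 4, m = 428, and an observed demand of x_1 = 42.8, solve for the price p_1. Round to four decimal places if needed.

With perfect complements, no substitution: consume in ratio x_1:x_2 = 4:2.
Budget: p_1·x_1 + p_2·(1/2)·x_1 = m, so (4·p_1 + 2·p_2)·x_1 = 4·m.
Demand: x_1*(p_1,p_2,m) = 4·m/(4·p_1 + 2·p_2), x_2* = 2·m/(4·p_1 + 2·p_2).
Set x_1* = 42.8 in the demand function and solve for p_1: p_1 = 8.

p_1 = 8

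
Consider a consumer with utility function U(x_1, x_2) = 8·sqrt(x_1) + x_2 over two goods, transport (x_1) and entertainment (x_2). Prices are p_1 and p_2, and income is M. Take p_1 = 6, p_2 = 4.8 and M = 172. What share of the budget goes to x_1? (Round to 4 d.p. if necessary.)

Utility is quasi-linear in x_2; the FOC for x_1 is 4/√x_1 = p_1/p_2.
Thus x_1* = (4·p_2/p_1)² — independent of M — with the rest of income spent on x_2.
Plugging in: x_1* = (4·4.8/6)² = 10.24, x_2* = 23.0333.
Expenditure on x_1: 6·10.24 = 61.44; share = 0.3572.

share on x_1 = 0.3572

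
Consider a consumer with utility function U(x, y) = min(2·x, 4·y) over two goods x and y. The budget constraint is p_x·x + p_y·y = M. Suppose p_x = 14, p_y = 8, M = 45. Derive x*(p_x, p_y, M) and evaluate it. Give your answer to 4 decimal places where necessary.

x* = 2.5

With perfect complements, no substitution: consume in ratio x:y = 4:2.
Budget: p_x·x + p_y·(1/2)·x = M, so (4·p_x + 2·p_y)·x = 4·M.
Demand: x*(p_x,p_y,M) = 4·M/(4·p_x + 2·p_y), y* = 2·M/(4·p_x + 2·p_y).
Here 4·14 + 2·8 = 72, giving x* = 2.5.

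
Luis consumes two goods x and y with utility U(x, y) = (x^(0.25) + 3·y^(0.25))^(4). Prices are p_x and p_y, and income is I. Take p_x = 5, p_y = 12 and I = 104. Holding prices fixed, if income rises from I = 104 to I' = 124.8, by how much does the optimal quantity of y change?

Δy* = 1.3237

MRS = MU_x/MU_y = (1/3)·(y/x)^(0.75). Set equal to p_x/p_y.
Solve for the ratio: y/x = [3·p_x/p_y]^(4/3).
With the ratio pinned down, the budget gives x* = I/(p_x + p_y·(y/x)) and y* = (y/x)·x*.
Numerically y/x = 1.346522, so x* = 104/(5 + 12·1.346522) = 4.9153 and y* = 1.346522·4.9153 = 6.6186.
At I' = 124.8: y* = 7.9423. Change: 7.9423 − 6.6186 = 1.3237.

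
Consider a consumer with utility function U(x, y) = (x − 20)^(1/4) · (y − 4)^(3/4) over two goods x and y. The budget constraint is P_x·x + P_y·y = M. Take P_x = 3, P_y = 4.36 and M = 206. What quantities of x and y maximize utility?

x* = 30.7133, y* = 26.1147

Let x' = x−20, y' = y−4. MRS = (1/3)·y'/x' = P_x/P_y.
After buying the subsistence bundle (20, 4), a share 0.25 of the remaining income goes to x: x* = 20 + 0.25·(M − 20P_x − 4P_y)/P_x.
Discretionary income = 206 − 20·3 − 4·4.36 = 128.56; x* = 20 + 0.25·128.56/3 = 30.7133; y* = 4 + 0.75·128.56/4.36 = 26.1147.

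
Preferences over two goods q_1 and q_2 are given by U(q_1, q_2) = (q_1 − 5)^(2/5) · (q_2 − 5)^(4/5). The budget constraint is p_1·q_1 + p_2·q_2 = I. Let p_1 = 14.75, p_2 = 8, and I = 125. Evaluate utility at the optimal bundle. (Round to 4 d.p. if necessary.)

V = 0.5491

This is Cobb-Douglas in (q_1−5, q_2−5): tangency gives 0.4·p_2·(q_2−5) = 0.8·p_1·(q_1−5).
Substituting into the budget: q_1* = 5 + 1/3·(I − 5·p_1 − 5·p_2)/p_1, and q_2* = 5 + 2/3·(…)/p_2.
Discretionary income = 125 − 5·14.75 − 5·8 = 11.25; q_1* = 5 + 1/3·11.25/14.75 = 5.2542; q_2* = 5 + 2/3·11.25/8 = 5.9375.
Utility at the optimum: U(5.2542, 5.9375) = 0.5491.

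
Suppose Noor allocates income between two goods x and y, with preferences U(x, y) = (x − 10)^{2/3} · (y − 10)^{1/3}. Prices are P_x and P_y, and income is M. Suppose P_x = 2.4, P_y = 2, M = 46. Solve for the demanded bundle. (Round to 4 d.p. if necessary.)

MRS = 2·(y−10)/(x−10). Tangency with P_x/P_y gives y−10 = (1/2)·(P_x/P_y)·(x−10).
After buying the subsistence bundle (10, 10), a share 2/3 of the remaining income goes to x: x* = 10 + 2/3·(M − 10P_x − 10P_y)/P_x.
Discretionary income = 46 − 10·2.4 − 10·2 = 2; x* = 10 + 2/3·2/2.4 = 10.5556; y* = 10 + 1/3·2/2 = 10.3333.

x* = 10.5556, y* = 10.3333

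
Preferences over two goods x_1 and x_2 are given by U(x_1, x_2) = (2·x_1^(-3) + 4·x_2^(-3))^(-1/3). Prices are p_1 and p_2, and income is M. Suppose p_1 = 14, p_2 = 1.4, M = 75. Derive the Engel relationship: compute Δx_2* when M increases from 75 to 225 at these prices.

Δx_2* = 18.7028

From the CES first-order condition, (1/2)·(x_2/x_1)^(4) = p_1/p_2.
Solve for the ratio: x_2/x_1 = [2·p_1/p_2]^(0.25).
With the ratio pinned down, the budget gives x_1* = M/(p_1 + p_2·(x_2/x_1)) and x_2* = (x_2/x_1)·x_1*.
Numerically x_2/x_1 = 2.114743, so x_1* = 75/(14 + 1.4·2.114743) = 4.422 and x_2* = 2.114743·4.422 = 9.3514.
At M' = 225: x_2* = 28.0542. Change: 28.0542 − 9.3514 = 18.7028.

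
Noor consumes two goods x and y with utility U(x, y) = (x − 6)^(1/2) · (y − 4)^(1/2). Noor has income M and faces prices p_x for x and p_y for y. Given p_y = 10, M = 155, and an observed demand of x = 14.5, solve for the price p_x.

This is Cobb-Douglas in (x−6, y−4): tangency gives 0.5·p_y·(y−4) = 0.5·p_x·(x−6).
After buying the subsistence bundle (6, 4), a share 0.5 of the remaining income goes to x: x* = 6 + 0.5·(M − 6p_x − 4p_y)/p_x.
Set x* = 14.5 in the demand function and solve for p_x: p_x = 5.

p_x = 5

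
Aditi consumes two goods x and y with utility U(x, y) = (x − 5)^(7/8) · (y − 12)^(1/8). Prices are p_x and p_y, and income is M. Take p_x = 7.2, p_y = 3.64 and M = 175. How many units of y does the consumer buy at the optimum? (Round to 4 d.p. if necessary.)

MRS = 7·(y−12)/(x−5). Tangency with p_x/p_y gives y−12 = (1/7)·(p_x/p_y)·(x−5).
Substituting into the budget: x* = 5 + 0.875·(M − 5·p_x − 12·p_y)/p_x, and y* = 12 + 0.125·(…)/p_y.
Discretionary income = 175 − 5·7.2 − 12·3.64 = 95.32; y* = 12 + 0.125·95.32/3.64 = 15.2734.

y* = 15.2734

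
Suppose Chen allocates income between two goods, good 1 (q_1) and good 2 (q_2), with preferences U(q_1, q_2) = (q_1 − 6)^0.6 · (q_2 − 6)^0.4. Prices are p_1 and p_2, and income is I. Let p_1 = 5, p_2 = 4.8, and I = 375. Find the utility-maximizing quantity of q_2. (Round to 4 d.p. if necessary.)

After buying the subsistence bundle (6, 6), a share 0.6 of the remaining income goes to q_1: q_1* = 6 + 0.6·(I − 6p_1 − 6p_2)/p_1.
Discretionary income = 375 − 6·5 − 6·4.8 = 316.2; q_2* = 6 + 0.4·316.2/4.8 = 32.35.

q_2* = 32.35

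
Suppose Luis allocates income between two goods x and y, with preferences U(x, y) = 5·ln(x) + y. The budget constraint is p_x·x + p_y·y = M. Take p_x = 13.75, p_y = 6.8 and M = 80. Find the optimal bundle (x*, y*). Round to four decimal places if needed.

x* = 2.4727, y* = 6.7647

MU_x = 5/x, MU_y = 1. Tangency: 5/x = p_x/p_y.
So x*(p_x,p_y) = 5·p_y/p_x, independent of income; and y* = (M − 5·p_y)/p_y.
At the given prices: x* = 5·6.8/13.75 = 2.4727, and y* = 6.7647.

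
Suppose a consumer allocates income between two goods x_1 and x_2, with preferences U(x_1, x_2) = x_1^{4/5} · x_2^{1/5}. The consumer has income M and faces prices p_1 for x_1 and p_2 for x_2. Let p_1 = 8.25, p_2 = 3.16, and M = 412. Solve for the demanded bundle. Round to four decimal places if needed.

Tangency: MRS = 4·x_2/x_1 = p_1/p_2.
Rearranging, p_2·x_2 = (1/4)·p_1·x_1. Substituting into the budget gives p_1·x_1·(1 + (1/4)) = M.
Demand: x_1*(p_1,p_2,M) = 0.8·M/p_1 and x_2* = 0.2·M/p_2.
At p_1=8.25, p_2=3.16, M=412: x_1* = 0.8·412/8.25 = 39.9515, x_2* = 26.0759.

x_1* = 39.9515, x_2* = 26.0759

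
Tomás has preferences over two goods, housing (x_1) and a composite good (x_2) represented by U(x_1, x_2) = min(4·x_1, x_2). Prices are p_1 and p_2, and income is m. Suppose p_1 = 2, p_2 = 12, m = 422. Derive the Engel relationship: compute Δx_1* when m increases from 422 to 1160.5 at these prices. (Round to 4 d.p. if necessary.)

Δx_1* = 14.77

Leontief preferences: the optimum is at the kink where x_1/1 = x_2/4, i.e. x_2 = 4·x_1.
Budget: p_1·x_1 + p_2·4·x_1 = m, so (p_1 + 4·p_2)·x_1 = m.
Demand: x_1*(p_1,p_2,m) = m/(p_1 + 4·p_2), x_2* = 4·m/(p_1 + 4·p_2).
Here 2 + 4·12 = 50, giving x_1* = 8.44.
At m' = 1160.5: x_1* = 23.21. Change: 23.21 − 8.44 = 14.77.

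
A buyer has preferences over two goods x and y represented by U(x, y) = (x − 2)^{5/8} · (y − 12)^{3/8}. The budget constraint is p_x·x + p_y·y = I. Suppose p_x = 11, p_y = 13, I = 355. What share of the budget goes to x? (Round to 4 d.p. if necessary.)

share on x = 0.3736

MRS = (5/3)·(y−12)/(x−2). Tangency with p_x/p_y gives y−12 = (3/5)·(p_x/p_y)·(x−2).
After buying the subsistence bundle (2, 12), a share 0.625 of the remaining income goes to x: x* = 2 + 0.625·(I − 2p_x − 12p_y)/p_x.
Discretionary income = 355 − 2·11 − 12·13 = 177; x* = 2 + 0.625·177/11 = 12.0568; y* = 12 + 0.375·177/13 = 17.1058.
Expenditure on x: 11·12.0568 = 132.625; share = 0.3736.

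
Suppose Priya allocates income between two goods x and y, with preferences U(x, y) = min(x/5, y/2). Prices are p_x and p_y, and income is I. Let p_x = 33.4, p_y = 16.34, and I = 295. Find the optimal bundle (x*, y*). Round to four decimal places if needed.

Demand: x*(p_x,p_y,I) = 5·I/(5·p_x + 2·p_y), y* = 2·I/(5·p_x + 2·p_y).
Here 5·33.4 + 2·16.34 = 199.68, giving x* = 7.3868 and y* = 2.9547.

x* = 7.3868, y* = 2.9547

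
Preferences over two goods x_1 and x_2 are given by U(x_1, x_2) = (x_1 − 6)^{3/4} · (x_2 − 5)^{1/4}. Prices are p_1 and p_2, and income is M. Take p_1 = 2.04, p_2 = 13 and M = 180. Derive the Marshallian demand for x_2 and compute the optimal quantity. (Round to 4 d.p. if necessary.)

x_2* = 6.9762

This is Cobb-Douglas in (x_1−6, x_2−5): tangency gives 0.75·p_2·(x_2−5) = 0.25·p_1·(x_1−6).
Substituting into the budget: x_1* = 6 + 0.75·(M − 6·p_1 − 5·p_2)/p_1, and x_2* = 5 + 0.25·(…)/p_2.
Discretionary income = 180 − 6·2.04 − 5·13 = 102.76; x_2* = 5 + 0.25·102.76/13 = 6.9762.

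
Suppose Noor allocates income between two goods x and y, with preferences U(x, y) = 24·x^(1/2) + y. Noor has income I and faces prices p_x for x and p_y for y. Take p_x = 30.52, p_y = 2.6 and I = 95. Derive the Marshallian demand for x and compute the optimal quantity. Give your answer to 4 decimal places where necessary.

Set MRS = p_x/p_y: 12·x^(−1/2) = p_x/p_y.
Thus x* = (12·p_y/p_x)² — independent of I — with the rest of income spent on y.
Plugging in: x* = (12·2.6/30.52)² = 1.0451.

x* = 1.0451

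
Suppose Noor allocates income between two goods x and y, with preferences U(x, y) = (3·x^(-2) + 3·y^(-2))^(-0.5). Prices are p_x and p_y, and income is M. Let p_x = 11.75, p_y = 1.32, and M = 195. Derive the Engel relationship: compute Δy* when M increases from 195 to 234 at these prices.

Δy* = 5.5797

MRS = MU_x/MU_y = (y/x)^(3). Set equal to p_x/p_y.
Solve for the ratio: y/x = [p_x/p_y]^(1/3).
With the ratio pinned down, the budget gives x* = M/(p_x + p_y·(y/x)) and y* = (y/x)·x*.
Numerically y/x = 2.072469, so x* = 195/(11.75 + 1.32·2.072469) = 13.4616 and y* = 2.072469·13.4616 = 27.8987.
At M' = 234: y* = 33.4785. Change: 33.4785 − 27.8987 = 5.5797.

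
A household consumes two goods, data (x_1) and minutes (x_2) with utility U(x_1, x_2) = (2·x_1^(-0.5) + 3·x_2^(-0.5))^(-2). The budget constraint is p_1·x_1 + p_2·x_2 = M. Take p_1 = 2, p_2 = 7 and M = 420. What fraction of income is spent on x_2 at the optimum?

From the CES first-order condition, (2/3)·(x_2/x_1)^(1.5) = p_1/p_2.
Solve for the ratio: x_2/x_1 = [(3/2)·p_1/p_2]^(2/3).
With the ratio pinned down, the budget gives x_1* = M/(p_1 + p_2·(x_2/x_1)) and x_2* = (x_2/x_1)·x_1*.
Numerically x_2/x_1 = 0.568437, so x_1* = 420/(2 + 7·0.568437) = 70.2452 and x_2* = 0.568437·70.2452 = 39.9299.
Expenditure on x_2: 7·39.9299 = 279.5096; share = 0.6655.

share on x_2 = 0.6655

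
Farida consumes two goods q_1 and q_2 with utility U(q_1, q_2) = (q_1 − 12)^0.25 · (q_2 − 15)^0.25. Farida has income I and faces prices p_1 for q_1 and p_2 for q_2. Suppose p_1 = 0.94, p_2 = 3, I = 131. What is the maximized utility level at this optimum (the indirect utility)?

Let q_1' = q_1−12, q_2' = q_2−15. MRS = q_2'/q_1' = p_1/p_2.
Substituting into the budget: q_1* = 12 + 0.5·(I − 12·p_1 − 15·p_2)/p_1, and q_2* = 15 + 0.5·(…)/p_2.
Discretionary income = 131 − 12·0.94 − 15·3 = 74.72; q_1* = 12 + 0.5·74.72/0.94 = 51.7447; q_2* = 15 + 0.5·74.72/3 = 27.4533.
Utility at the optimum: U(51.7447, 27.4533) = 4.7167.

V = 4.7167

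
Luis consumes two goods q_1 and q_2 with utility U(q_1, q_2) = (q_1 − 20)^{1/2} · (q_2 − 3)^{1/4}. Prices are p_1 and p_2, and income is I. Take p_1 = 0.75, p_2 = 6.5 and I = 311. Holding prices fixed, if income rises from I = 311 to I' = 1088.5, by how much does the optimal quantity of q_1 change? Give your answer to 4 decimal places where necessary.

Discretionary income = 311 − 20·0.75 − 3·6.5 = 276.5; q_1* = 20 + 2/3·276.5/0.75 = 265.7778.
At I' = 1088.5: q_1* = 956.8889. Change: 956.8889 − 265.7778 = 691.1111.

Δq_1* = 691.1111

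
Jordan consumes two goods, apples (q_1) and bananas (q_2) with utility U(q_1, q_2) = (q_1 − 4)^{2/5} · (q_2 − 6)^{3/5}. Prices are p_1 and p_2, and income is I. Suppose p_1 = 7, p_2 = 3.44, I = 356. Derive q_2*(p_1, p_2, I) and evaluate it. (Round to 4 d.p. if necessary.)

q_2* = 59.6093

MRS = (2/3)·(q_2−6)/(q_1−4). Tangency with p_1/p_2 gives q_2−6 = (3/2)·(p_1/p_2)·(q_1−4).
Substituting into the budget: q_1* = 4 + 0.4·(I − 4·p_1 − 6·p_2)/p_1, and q_2* = 6 + 0.6·(…)/p_2.
Discretionary income = 356 − 4·7 − 6·3.44 = 307.36; q_2* = 6 + 0.6·307.36/3.44 = 59.6093.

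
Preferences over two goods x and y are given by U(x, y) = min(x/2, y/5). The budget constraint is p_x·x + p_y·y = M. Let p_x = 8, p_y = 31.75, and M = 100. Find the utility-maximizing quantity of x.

x* = 1.1445

With perfect complements, no substitution: consume in ratio x:y = 2:5.
Budget: p_x·x + p_y·(5/2)·x = M, so (2·p_x + 5·p_y)·x = 2·M.
Demand: x*(p_x,p_y,M) = 2·M/(2·p_x + 5·p_y), y* = 5·M/(2·p_x + 5·p_y).
Here 2·8 + 5·31.75 = 174.75, giving x* = 1.1445.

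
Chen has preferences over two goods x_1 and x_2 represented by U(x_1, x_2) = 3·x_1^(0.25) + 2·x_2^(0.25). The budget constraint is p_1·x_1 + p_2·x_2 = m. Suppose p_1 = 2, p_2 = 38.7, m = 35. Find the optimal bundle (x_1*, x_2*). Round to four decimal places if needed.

x_1* = 14.3805, x_2* = 0.1612

MU_x_1 ∝ 3·x_1^(-0.75), MU_x_2 ∝ 2·x_2^(-0.75), so MRS = (3/2)·(x_2/x_1)^(0.75) = p_1/p_2.
Hence x_2/x_1 = ((2/3)·p_1/p_2)^(1/(0.75)), i.e. raised to the 4/3 power.
Substitute x_2 = (x_2/x_1)·x_1 into the budget: x_1* = m/(p_1 + p_2·(x_2/x_1)).
Numerically x_2/x_1 = 0.011211, so x_1* = 35/(2 + 38.7·0.011211) = 14.3805 and x_2* = 0.011211·14.3805 = 0.1612.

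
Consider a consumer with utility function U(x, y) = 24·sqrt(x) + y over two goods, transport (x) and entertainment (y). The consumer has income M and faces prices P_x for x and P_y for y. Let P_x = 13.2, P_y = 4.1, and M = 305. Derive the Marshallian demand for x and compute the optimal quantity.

Set MRS = P_x/P_y: 12·x^(−1/2) = P_x/P_y.
Solve: √x = 12·P_y/P_x, so x*(P_x,P_y) = (12·P_y/P_x)², and y* = (M − P_x·x*)/P_y.
Plugging in: x* = (12·4.1/13.2)² = 13.8926.

x* = 13.8926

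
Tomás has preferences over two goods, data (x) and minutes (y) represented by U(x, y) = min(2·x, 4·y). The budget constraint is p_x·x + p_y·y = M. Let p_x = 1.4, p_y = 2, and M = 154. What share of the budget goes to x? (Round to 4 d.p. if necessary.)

share on x = 0.5833

Leontief preferences: the optimum is at the kink where x/4 = y/2, i.e. y = (1/2)·x.
Budget: p_x·x + p_y·(1/2)·x = M, so (4·p_x + 2·p_y)·x = 4·M.
Demand: x*(p_x,p_y,M) = 4·M/(4·p_x + 2·p_y), y* = 2·M/(4·p_x + 2·p_y).
Here 4·1.4 + 2·2 = 9.6, giving x* = 64.1667 and y* = 32.0833.
Expenditure on x: 1.4·64.1667 = 89.8333; share = 0.5833.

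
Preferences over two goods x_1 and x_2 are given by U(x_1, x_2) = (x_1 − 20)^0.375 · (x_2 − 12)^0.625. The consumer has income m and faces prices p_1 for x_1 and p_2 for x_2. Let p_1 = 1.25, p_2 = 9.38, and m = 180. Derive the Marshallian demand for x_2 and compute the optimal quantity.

x_2* = 14.8278

After buying the subsistence bundle (20, 12), a share 0.375 of the remaining income goes to x_1: x_1* = 20 + 0.375·(m − 20p_1 − 12p_2)/p_1.
Discretionary income = 180 − 20·1.25 − 12·9.38 = 42.44; x_2* = 12 + 0.625·42.44/9.38 = 14.8278.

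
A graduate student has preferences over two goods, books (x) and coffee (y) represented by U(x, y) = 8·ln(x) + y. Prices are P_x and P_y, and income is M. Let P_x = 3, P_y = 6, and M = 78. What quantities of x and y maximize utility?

x* = 16, y* = 5

Set MRS = P_x/P_y: (8/x)/1 = P_x/P_y.
So x*(P_x,P_y) = 8·P_y/P_x, independent of income; and y* = (M − 8·P_y)/P_y.
At the given prices: x* = 8·6/3 = 16, and y* = 5.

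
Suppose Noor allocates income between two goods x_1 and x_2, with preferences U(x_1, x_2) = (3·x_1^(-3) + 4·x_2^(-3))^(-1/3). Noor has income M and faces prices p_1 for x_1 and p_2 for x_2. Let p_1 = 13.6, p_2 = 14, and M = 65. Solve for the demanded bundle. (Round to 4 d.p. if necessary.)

x_1* = 2.2779, x_2* = 2.4301

MU_x_1 ∝ 3·x_1^(-4), MU_x_2 ∝ 4·x_2^(-4), so MRS = (3/4)·(x_2/x_1)^(4) = p_1/p_2.
Solve for the ratio: x_2/x_1 = [(4/3)·p_1/p_2]^(0.25).
With the ratio pinned down, the budget gives x_1* = M/(p_1 + p_2·(x_2/x_1)) and x_2* = (x_2/x_1)·x_1*.
Numerically x_2/x_1 = 1.066811, so x_1* = 65/(13.6 + 14·1.066811) = 2.2779 and x_2* = 1.066811·2.2779 = 2.4301.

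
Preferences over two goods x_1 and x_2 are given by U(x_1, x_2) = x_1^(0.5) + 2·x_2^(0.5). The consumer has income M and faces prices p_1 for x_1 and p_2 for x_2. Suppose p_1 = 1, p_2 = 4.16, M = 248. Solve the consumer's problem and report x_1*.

x_1* = 126.4314

From the CES first-order condition, (1/2)·(x_2/x_1)^(0.5) = p_1/p_2.
Solve for the ratio: x_2/x_1 = [2·p_1/p_2]^(2).
Substitute x_2 = (x_2/x_1)·x_1 into the budget: x_1* = M/(p_1 + p_2·(x_2/x_1)).
Numerically x_2/x_1 = 0.231139, so x_1* = 248/(1 + 4.16·0.231139) = 126.4314.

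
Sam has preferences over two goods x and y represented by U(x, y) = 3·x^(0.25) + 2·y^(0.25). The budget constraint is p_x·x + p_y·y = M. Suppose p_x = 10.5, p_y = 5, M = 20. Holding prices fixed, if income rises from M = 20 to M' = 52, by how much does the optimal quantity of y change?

Δy* = 2.734

From the CES first-order condition, (3/2)·(y/x)^(0.75) = p_x/p_y.
Solve for the ratio: y/x = [(2/3)·p_x/p_y]^(4/3).
Substitute y = (y/x)·x into the budget: x* = M/(p_x + p_y·(y/x)).
Numerically y/x = 1.566165, so x* = 20/(10.5 + 5·1.566165) = 1.0911 and y* = 1.566165·1.0911 = 1.7088.
At M' = 52: y* = 4.4428. Change: 4.4428 − 1.7088 = 2.734.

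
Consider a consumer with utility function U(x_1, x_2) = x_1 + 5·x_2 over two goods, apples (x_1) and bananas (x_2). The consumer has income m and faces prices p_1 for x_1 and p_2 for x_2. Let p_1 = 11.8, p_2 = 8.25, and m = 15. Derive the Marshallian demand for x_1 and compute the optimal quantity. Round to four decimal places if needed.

Perfect substitutes: compare marginal utility per dollar. 1/p_1 vs 5/p_2 → 0.0847 vs 0.6061.
x_2 gives more utility per dollar, so spend all income on x_2: x_2* = m/p_2, x_1* = 0.
Numerically: x_1* = 0, x_2* = 1.8182.

x_1* = 0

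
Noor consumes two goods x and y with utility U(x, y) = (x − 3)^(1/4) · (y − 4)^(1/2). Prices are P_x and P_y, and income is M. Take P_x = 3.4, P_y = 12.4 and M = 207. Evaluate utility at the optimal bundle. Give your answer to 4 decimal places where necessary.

Let x' = x−3, y' = y−4. MRS = (1/2)·y'/x' = P_x/P_y.
After buying the subsistence bundle (3, 4), a share 1/3 of the remaining income goes to x: x* = 3 + 1/3·(M − 3P_x − 4P_y)/P_x.
Discretionary income = 207 − 3·3.4 − 4·12.4 = 147.2; x* = 3 + 1/3·147.2/3.4 = 17.4314; y* = 4 + 2/3·147.2/12.4 = 11.914.
Utility at the optimum: U(17.4314, 11.914) = 5.4831.

V = 5.4831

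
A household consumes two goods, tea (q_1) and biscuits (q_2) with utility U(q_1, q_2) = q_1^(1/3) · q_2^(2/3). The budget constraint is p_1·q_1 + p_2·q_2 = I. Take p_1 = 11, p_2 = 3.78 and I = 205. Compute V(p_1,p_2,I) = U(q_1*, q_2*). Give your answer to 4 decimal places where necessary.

MU_q_1/MU_q_2 = (1/3·q_2)/(2/3·q_1); tangency sets this equal to p_1/p_2.
Rearranging, p_2·q_2 = 2·p_1·q_1. Substituting into the budget gives p_1·q_1·(1 + 2) = I.
Demand: q_1*(p_1,p_2,I) = 1/3·I/p_1 and q_2* = 2/3·I/p_2.
At p_1=11, p_2=3.78, I=205: q_1* = 1/3·205/11 = 6.2121, q_2* = 36.1552.
Utility at the optimum: U(6.2121, 36.1552) = 20.0999.

V = 20.0999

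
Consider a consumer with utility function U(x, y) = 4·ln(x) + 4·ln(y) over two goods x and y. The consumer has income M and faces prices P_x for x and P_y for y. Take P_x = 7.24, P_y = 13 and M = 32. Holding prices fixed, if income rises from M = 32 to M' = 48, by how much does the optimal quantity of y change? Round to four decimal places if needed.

Tangency: MRS = y/x = P_x/P_y.
Rearranging, P_y·y = P_x·x. Substituting into the budget gives P_x·x·(1 + 1) = M.
Demand: x*(P_x,P_y,M) = 0.5·M/P_x and y* = 0.5·M/P_y.
At P_x=7.24, P_y=13, M=32: y* = 0.5·32/13 = 1.2308.
At M' = 48: y* = 1.8462. Change: 1.8462 − 1.2308 = 0.6154.

Δy* = 0.6154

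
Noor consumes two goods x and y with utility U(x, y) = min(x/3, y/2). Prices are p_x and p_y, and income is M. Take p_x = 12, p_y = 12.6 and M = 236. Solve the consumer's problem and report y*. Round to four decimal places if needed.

Leontief preferences: the optimum is at the kink where x/3 = y/2, i.e. y = (2/3)·x.
Budget: p_x·x + p_y·(2/3)·x = M, so (3·p_x + 2·p_y)·x = 3·M.
Demand: x*(p_x,p_y,M) = 3·M/(3·p_x + 2·p_y), y* = 2·M/(3·p_x + 2·p_y).
Here 3·12 + 2·12.6 = 61.2, giving y* = 7.7124.

y* = 7.7124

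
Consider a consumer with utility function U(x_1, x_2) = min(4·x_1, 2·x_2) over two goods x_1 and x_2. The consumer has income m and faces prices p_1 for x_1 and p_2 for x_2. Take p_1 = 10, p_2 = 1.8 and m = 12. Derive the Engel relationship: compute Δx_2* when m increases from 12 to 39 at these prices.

Δx_2* = 3.9706

Leontief preferences: the optimum is at the kink where x_1/2 = x_2/4, i.e. x_2 = 2·x_1.
Budget: p_1·x_1 + p_2·2·x_1 = m, so (2·p_1 + 4·p_2)·x_1 = 2·m.
Demand: x_1*(p_1,p_2,m) = 2·m/(2·p_1 + 4·p_2), x_2* = 4·m/(2·p_1 + 4·p_2).
Here 2·10 + 4·1.8 = 27.2, giving x_2* = 1.7647.
At m' = 39: x_2* = 5.7353. Change: 5.7353 − 1.7647 = 3.9706.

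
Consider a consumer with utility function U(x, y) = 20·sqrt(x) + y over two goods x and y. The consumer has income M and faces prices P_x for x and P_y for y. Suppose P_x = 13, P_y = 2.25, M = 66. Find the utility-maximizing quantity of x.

Utility is quasi-linear in y; the FOC for x is 10/√x = P_x/P_y.
Thus x* = (10·P_y/P_x)² — independent of M — with the rest of income spent on y.
Plugging in: x* = (10·2.25/13)² = 2.9956.

x* = 2.9956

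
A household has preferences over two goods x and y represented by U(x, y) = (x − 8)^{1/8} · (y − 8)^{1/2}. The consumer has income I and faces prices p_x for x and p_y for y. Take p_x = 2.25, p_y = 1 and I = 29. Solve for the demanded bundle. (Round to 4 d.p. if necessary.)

MRS = (1/4)·(y−8)/(x−8). Tangency with p_x/p_y gives y−8 = 4·(p_x/p_y)·(x−8).
Substituting into the budget: x* = 8 + 0.2·(I − 8·p_x − 8·p_y)/p_x, and y* = 8 + 0.8·(…)/p_y.
Discretionary income = 29 − 8·2.25 − 8·1 = 3; x* = 8 + 0.2·3/2.25 = 8.2667; y* = 8 + 0.8·3/1 = 10.4.

x* = 8.2667, y* = 10.4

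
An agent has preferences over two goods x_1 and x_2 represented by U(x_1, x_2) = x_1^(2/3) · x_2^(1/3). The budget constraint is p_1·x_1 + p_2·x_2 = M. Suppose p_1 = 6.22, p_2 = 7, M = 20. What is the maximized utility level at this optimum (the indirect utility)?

MU_x_1/MU_x_2 = (2/3·x_2)/(1/3·x_1); tangency sets this equal to p_1/p_2.
Rearranging, p_2·x_2 = (1/2)·p_1·x_1. Substituting into the budget gives p_1·x_1·(1 + (1/2)) = M.
Demand: x_1*(p_1,p_2,M) = 2/3·M/p_1 and x_2* = 1/3·M/p_2.
At p_1=6.22, p_2=7, M=20: x_1* = 2/3·20/6.22 = 2.1436, x_2* = 0.9524.
Utility at the optimum: U(2.1436, 0.9524) = 1.6357.

V = 1.6357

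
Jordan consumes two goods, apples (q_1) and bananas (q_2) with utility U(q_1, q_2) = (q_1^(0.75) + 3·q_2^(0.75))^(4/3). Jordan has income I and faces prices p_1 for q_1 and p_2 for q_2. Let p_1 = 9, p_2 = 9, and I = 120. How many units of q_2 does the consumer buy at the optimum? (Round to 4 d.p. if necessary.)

From the CES first-order condition, (1/3)·(q_2/q_1)^(0.25) = p_1/p_2.
Solve for the ratio: q_2/q_1 = [3·p_1/p_2]^(4).
With the ratio pinned down, the budget gives q_1* = I/(p_1 + p_2·(q_2/q_1)) and q_2* = (q_2/q_1)·q_1*.
Numerically q_2/q_1 = 81, so q_1* = 120/(9 + 9·81) = 0.1626 and q_2* = 81·0.1626 = 13.1707.

q_2* = 13.1707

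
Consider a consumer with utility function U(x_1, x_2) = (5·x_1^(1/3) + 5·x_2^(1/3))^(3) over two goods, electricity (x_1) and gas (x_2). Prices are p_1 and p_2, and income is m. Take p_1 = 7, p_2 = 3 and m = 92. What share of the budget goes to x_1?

From the CES first-order condition, (x_2/x_1)^(2/3) = p_1/p_2.
Solve for the ratio: x_2/x_1 = [p_1/p_2]^(1.5).
With the ratio pinned down, the budget gives x_1* = m/(p_1 + p_2·(x_2/x_1)) and x_2* = (x_2/x_1)·x_1*.
Numerically x_2/x_1 = 3.564226, so x_1* = 92/(7 + 3·3.564226) = 5.1999 and x_2* = 3.564226·5.1999 = 18.5336.
Expenditure on x_1: 7·5.1999 = 36.3992; share = 0.3956.

share on x_1 = 0.3956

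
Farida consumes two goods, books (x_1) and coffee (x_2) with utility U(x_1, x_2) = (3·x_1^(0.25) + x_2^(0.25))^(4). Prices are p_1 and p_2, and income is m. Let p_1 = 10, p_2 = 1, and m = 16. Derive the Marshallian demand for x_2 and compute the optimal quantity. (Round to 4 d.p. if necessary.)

MRS = MU_x_1/MU_x_2 = 3·(x_2/x_1)^(0.75). Set equal to p_1/p_2.
Solve for the ratio: x_2/x_1 = [(1/3)·p_1/p_2]^(4/3).
With the ratio pinned down, the budget gives x_1* = m/(p_1 + p_2·(x_2/x_1)) and x_2* = (x_2/x_1)·x_1*.
Numerically x_2/x_1 = 4.979339, so x_1* = 16/(10 + 1·4.979339) = 1.0681 and x_2* = 4.979339·1.0681 = 5.3186.

x_2* = 5.3186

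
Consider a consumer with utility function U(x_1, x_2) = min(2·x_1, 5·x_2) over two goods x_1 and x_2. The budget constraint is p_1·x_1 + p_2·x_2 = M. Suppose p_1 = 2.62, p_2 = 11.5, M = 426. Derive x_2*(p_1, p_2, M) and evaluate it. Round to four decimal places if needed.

x_2* = 23.6011

Demand: x_1*(p_1,p_2,M) = 5·M/(5·p_1 + 2·p_2), x_2* = 2·M/(5·p_1 + 2·p_2).
Here 5·2.62 + 2·11.5 = 36.1, giving x_2* = 23.6011.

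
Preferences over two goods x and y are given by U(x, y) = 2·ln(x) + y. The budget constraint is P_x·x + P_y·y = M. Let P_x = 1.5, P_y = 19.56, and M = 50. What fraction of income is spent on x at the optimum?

share on x = 0.7824

Set MRS = P_x/P_y: (2/x)/1 = P_x/P_y.
So x*(P_x,P_y) = 2·P_y/P_x, independent of income; and y* = (M − 2·P_y)/P_y.
At the given prices: x* = 2·19.56/1.5 = 26.08, and y* = 0.5562.
Expenditure on x: 1.5·26.08 = 39.12; share = 0.7824.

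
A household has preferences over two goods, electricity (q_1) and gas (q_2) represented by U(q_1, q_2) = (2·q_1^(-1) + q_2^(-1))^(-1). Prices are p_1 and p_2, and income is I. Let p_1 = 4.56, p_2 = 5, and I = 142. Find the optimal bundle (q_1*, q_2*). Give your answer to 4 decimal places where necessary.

From the CES first-order condition, 2·(q_2/q_1)^(2) = p_1/p_2.
Solve for the ratio: q_2/q_1 = [(1/2)·p_1/p_2]^(0.5).
With the ratio pinned down, the budget gives q_1* = I/(p_1 + p_2·(q_2/q_1)) and q_2* = (q_2/q_1)·q_1*.
Numerically q_2/q_1 = 0.675278, so q_1* = 142/(4.56 + 5·0.675278) = 17.8923 and q_2* = 0.675278·17.8923 = 12.0823.

q_1* = 17.8923, q_2* = 12.0823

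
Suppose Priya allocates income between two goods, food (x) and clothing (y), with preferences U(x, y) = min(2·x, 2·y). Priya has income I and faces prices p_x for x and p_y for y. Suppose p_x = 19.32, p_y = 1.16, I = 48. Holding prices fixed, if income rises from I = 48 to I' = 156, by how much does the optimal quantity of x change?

Δx* = 5.2734

With perfect complements, no substitution: consume in ratio x:y = 2:2.
Budget: p_x·x + p_y·x = I, so (2·p_x + 2·p_y)·x = 2·I.
Demand: x*(p_x,p_y,I) = 2·I/(2·p_x + 2·p_y), y* = 2·I/(2·p_x + 2·p_y).
Here 2·19.32 + 2·1.16 = 40.96, giving x* = 2.3438.
At I' = 156: x* = 7.6172. Change: 7.6172 − 2.3438 = 5.2734.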